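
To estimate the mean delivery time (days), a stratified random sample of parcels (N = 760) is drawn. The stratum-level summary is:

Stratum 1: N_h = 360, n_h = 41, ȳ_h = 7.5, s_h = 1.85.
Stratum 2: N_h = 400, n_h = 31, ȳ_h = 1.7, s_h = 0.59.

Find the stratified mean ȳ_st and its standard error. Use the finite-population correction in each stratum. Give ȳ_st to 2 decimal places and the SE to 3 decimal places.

ȳ_st = Σ W_h ȳ_h = (360·7.5 + 400·1.7)/760 = 4.44737
V̂(ȳ_st) = Σ W_h² (1 − n_h/N_h) s_h²/n_h, with W_h = N_h/N and N = 760:
  stratum 1: (360/760)²·(1 − 41/360)·1.85²/41 = 0.0165968
  stratum 2: (400/760)²·(1 − 31/400)·0.59²/31 = 0.00286947
V̂(ȳ_st) = 0.0194663
SE(ȳ_st) = √0.0194663 = 0.139522

ȳ_st ≈ 4.45, SE ≈ 0.140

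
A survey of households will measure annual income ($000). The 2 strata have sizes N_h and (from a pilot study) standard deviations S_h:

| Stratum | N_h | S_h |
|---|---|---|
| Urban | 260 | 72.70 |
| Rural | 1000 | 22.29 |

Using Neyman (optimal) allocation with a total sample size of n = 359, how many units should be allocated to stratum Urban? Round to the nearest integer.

165

Neyman allocation: n_h = n · N_h S_h / Σ N_i S_i, with n = 359.
  stratum Urban: N_h·S_h = 260·72.70 = 18902.00
  stratum Rural: N_h·S_h = 1000·22.29 = 22290.00
Σ N_h S_h = 41192.00
n for stratum Urban = 359·18902.00/41192.00 = 164.736 → 165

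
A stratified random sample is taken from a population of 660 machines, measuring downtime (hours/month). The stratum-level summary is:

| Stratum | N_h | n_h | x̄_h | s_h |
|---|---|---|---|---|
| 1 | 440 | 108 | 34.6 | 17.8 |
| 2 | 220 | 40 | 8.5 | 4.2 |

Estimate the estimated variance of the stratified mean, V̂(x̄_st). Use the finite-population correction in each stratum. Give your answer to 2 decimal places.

V̂(x̄_st) ≈ 1.02

V̂(x̄_st) = Σ W_h² (1 − n_h/N_h) s_h²/n_h, with W_h = N_h/N and N = 660:
  stratum 1: (440/660)²·(1 − 108/440)·17.8²/108 = 0.983828
  stratum 2: (220/660)²·(1 − 40/220)·4.2²/40 = 0.0400909
V̂(x̄_st) = 1.02392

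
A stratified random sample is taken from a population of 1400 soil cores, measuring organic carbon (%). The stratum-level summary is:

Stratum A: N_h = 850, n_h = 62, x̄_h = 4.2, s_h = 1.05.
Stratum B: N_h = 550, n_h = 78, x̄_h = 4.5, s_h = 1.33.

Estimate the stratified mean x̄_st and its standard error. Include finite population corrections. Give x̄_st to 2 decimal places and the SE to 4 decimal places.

x̄_st = Σ W_h x̄_h = (850·4.2 + 550·4.5)/1400 = 4.31786
V̂(x̄_st) = Σ W_h² (1 − n_h/N_h) s_h²/n_h, with W_h = N_h/N and N = 1400:
  stratum A: (850/1400)²·(1 − 62/850)·1.05²/62 = 0.00607681
  stratum B: (550/1400)²·(1 − 78/550)·1.33²/78 = 0.00300371
V̂(x̄_st) = 0.00908052
SE(x̄_st) = √0.00908052 = 0.0952918

x̄_st ≈ 4.32, SE ≈ 0.0953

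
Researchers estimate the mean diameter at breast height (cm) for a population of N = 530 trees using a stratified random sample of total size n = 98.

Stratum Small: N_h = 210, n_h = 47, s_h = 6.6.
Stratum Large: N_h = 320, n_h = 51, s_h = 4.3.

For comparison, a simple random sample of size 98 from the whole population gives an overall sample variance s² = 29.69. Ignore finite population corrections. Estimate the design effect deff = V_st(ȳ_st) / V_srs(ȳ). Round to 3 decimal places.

deff ≈ 0.917

V̂(ȳ_st) = Σ W_h² s_h²/n_h, with W_h = N_h/N and N = 530:
  stratum Small: (210/530)²·6.6²/47 = 0.145505
  stratum Large: (320/530)²·4.3²/51 = 0.132165
V_st = 0.277669
V_srs = s²/n = 29.69/98 = 0.302959
deff = V_st / V_srs = 0.277669/0.302959 = 0.9165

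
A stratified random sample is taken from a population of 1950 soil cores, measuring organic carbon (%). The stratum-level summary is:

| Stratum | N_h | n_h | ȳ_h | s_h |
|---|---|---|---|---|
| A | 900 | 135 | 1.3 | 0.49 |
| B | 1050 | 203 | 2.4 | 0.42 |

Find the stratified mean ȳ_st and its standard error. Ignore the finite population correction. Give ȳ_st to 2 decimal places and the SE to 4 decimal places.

ȳ_st = Σ W_h ȳ_h = (900·1.3 + 1050·2.4)/1950 = 1.89231
V̂(ȳ_st) = Σ W_h² s_h²/n_h, with W_h = N_h/N and N = 1950:
  stratum A: (900/1950)²·0.49²/135 = 0.000378856
  stratum B: (1050/1950)²·0.42²/203 = 0.000251949
V̂(ȳ_st) = 0.000630805
SE(ȳ_st) = √0.000630805 = 0.0251158

ȳ_st ≈ 1.89, SE ≈ 0.0251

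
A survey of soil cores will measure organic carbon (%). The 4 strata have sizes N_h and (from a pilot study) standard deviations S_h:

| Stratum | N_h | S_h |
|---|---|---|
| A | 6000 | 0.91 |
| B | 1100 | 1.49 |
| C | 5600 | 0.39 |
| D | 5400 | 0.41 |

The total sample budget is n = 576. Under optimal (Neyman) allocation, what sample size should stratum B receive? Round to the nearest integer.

Neyman allocation: n_h = n · N_h S_h / Σ N_i S_i, with n = 576.
  stratum A: N_h·S_h = 6000·0.91 = 5460.00
  stratum B: N_h·S_h = 1100·1.49 = 1639.00
  stratum C: N_h·S_h = 5600·0.39 = 2184.00
  stratum D: N_h·S_h = 5400·0.41 = 2214.00
Σ N_h S_h = 11497.00
n for stratum B = 576·1639.00/11497.00 = 82.114 → 82

82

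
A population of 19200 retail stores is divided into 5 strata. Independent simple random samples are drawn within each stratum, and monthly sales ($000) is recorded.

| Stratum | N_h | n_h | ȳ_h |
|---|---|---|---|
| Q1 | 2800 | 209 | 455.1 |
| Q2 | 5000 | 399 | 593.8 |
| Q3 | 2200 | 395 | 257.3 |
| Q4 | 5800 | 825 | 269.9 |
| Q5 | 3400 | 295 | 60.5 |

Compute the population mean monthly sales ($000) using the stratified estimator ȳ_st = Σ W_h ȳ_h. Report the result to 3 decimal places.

ȳ_st ≈ 342.732

N = Σ N_h = 19200. Stratum weights W_h = N_h/N.
ȳ_st = (2800·455.1 + 5000·593.8 + 2200·257.3 + 5800·269.9 + 3400·60.5) / 19200 = 342.73229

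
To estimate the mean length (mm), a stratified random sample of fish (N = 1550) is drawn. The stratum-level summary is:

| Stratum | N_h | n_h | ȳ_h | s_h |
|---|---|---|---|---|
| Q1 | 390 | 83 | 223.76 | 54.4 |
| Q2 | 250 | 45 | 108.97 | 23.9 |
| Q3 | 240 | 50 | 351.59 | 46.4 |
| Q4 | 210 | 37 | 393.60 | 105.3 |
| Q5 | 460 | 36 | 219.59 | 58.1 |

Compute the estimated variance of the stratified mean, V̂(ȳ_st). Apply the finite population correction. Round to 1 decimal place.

V̂(ȳ_st) = Σ W_h² (1 − n_h/N_h) s_h²/n_h, with W_h = N_h/N and N = 1550:
  stratum Q1: (390/1550)²·(1 − 83/390)·54.4²/83 = 1.77688
  stratum Q2: (250/1550)²·(1 − 45/250)·23.9²/45 = 0.270778
  stratum Q3: (240/1550)²·(1 − 50/240)·46.4²/50 = 0.817273
  stratum Q4: (210/1550)²·(1 − 37/210)·105.3²/37 = 4.53166
  stratum Q5: (460/1550)²·(1 − 36/460)·58.1²/36 = 7.6122
V̂(ȳ_st) = 15.0088

V̂(ȳ_st) ≈ 15.0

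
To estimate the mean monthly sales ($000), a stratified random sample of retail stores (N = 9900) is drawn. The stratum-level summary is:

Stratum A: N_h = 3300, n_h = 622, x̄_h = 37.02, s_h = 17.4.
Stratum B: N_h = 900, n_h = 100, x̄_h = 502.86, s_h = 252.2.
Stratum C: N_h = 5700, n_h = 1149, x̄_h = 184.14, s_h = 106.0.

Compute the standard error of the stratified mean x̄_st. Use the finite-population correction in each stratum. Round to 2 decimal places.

SE(x̄_st) ≈ 2.70

V̂(x̄_st) = Σ W_h² (1 − n_h/N_h) s_h²/n_h, with W_h = N_h/N and N = 9900:
  stratum A: (3300/9900)²·(1 − 622/3300)·17.4²/622 = 0.0438897
  stratum B: (900/9900)²·(1 − 100/900)·252.2²/100 = 4.67253
  stratum C: (5700/9900)²·(1 − 1149/5700)·106.0²/1149 = 2.58823
V̂(x̄_st) = 7.30465
SE(x̄_st) = √7.30465 = 2.70271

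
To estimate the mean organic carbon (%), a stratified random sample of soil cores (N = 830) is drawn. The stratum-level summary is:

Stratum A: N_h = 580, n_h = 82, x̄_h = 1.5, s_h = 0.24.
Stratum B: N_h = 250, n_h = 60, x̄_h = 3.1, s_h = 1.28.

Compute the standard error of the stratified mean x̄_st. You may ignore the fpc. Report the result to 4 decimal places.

V̂(x̄_st) = Σ W_h² s_h²/n_h, with W_h = N_h/N and N = 830:
  stratum A: (580/830)²·0.24²/82 = 0.000343011
  stratum B: (250/830)²·1.28²/60 = 0.00247738
V̂(x̄_st) = 0.00282039
SE(x̄_st) = √0.00282039 = 0.0531074

SE(x̄_st) ≈ 0.0531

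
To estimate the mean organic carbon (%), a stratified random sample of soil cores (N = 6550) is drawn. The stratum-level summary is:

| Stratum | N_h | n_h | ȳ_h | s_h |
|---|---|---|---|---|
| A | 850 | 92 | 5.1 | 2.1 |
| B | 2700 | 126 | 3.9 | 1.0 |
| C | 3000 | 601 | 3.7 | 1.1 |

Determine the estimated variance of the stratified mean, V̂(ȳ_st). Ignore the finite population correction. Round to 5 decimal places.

V̂(ȳ_st) ≈ 0.00258

V̂(ȳ_st) = Σ W_h² s_h²/n_h, with W_h = N_h/N and N = 6550:
  stratum A: (850/6550)²·2.1²/92 = 0.000807246
  stratum B: (2700/6550)²·1.0²/126 = 0.00134857
  stratum C: (3000/6550)²·1.1²/601 = 0.000422348
V̂(ȳ_st) = 0.00257817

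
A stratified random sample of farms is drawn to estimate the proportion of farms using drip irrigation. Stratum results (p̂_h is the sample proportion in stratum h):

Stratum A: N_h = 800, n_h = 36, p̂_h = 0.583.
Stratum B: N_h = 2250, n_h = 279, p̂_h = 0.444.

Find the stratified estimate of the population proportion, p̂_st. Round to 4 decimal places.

p̂_st ≈ 0.4805

N = 3050; stratum weights W_h = N_h/N.
p̂_st = Σ W_h p̂_h = (800·0.583 + 2250·0.444)/3050 = 0.48046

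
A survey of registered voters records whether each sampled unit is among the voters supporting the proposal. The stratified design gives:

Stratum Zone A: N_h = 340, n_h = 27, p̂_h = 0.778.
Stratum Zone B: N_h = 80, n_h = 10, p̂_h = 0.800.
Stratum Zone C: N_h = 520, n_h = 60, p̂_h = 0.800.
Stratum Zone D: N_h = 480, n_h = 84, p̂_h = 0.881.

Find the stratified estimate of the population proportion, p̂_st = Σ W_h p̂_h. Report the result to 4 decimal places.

p̂_st ≈ 0.8221

N = 1420; stratum weights W_h = N_h/N.
p̂_st = Σ W_h p̂_h = (340·0.778 + 80·0.800 + 520·0.800 + 480·0.881)/1420 = 0.82211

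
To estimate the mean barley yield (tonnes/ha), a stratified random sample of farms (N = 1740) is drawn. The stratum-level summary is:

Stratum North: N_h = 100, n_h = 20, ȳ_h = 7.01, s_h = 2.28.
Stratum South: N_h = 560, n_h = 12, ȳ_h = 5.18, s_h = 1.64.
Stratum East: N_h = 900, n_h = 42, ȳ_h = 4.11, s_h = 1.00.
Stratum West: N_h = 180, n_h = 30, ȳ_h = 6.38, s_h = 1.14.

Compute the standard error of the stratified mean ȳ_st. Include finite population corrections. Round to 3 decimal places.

SE(ȳ_st) ≈ 0.173

V̂(ȳ_st) = Σ W_h² (1 − n_h/N_h) s_h²/n_h, with W_h = N_h/N and N = 1740:
  stratum North: (100/1740)²·(1 − 20/100)·2.28²/20 = 0.000686801
  stratum South: (560/1740)²·(1 − 12/560)·1.64²/12 = 0.0227183
  stratum East: (900/1740)²·(1 − 42/900)·1.00²/42 = 0.0060727
  stratum West: (180/1740)²·(1 − 30/180)·1.14²/30 = 0.000386326
V̂(ȳ_st) = 0.0298642
SE(ȳ_st) = √0.0298642 = 0.172813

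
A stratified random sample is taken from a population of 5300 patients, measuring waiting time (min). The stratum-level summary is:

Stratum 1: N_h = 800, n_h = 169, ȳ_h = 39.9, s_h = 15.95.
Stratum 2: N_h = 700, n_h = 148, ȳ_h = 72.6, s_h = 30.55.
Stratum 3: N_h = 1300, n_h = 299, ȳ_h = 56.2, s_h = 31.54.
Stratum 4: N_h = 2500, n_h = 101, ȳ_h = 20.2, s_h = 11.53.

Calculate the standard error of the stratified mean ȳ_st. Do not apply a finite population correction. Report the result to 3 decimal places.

SE(ȳ_st) ≈ 0.798

V̂(ȳ_st) = Σ W_h² s_h²/n_h, with W_h = N_h/N and N = 5300:
  stratum 1: (800/5300)²·15.95²/169 = 0.0342975
  stratum 2: (700/5300)²·30.55²/148 = 0.110003
  stratum 3: (1300/5300)²·31.54²/299 = 0.200165
  stratum 4: (2500/5300)²·11.53²/101 = 0.292864
V̂(ȳ_st) = 0.637329
SE(ȳ_st) = √0.637329 = 0.798329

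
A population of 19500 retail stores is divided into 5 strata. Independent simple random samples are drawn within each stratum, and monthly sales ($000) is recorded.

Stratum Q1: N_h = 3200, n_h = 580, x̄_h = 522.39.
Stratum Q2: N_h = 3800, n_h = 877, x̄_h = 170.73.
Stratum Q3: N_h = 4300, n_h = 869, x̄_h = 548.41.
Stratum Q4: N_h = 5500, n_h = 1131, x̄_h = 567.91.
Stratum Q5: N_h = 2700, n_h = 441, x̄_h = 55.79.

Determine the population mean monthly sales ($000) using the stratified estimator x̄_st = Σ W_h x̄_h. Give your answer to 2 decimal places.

N = Σ N_h = 19500. Stratum weights W_h = N_h/N.
x̄_st = (3200·522.39 + 3800·170.73 + 4300·548.41 + 5500·567.91 + 2700·55.79) / 19500 = 407.8319

x̄_st ≈ 407.83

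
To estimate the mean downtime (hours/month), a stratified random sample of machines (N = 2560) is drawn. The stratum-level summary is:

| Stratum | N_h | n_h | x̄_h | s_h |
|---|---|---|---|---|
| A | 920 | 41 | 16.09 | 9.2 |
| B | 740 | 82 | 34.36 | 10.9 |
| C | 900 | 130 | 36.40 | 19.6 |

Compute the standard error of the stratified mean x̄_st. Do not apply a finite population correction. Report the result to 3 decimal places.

SE(x̄_st) ≈ 0.868

V̂(x̄_st) = Σ W_h² s_h²/n_h, with W_h = N_h/N and N = 2560:
  stratum A: (920/2560)²·9.2²/41 = 0.266617
  stratum B: (740/2560)²·10.9²/82 = 0.121066
  stratum C: (900/2560)²·19.6²/130 = 0.365236
V̂(x̄_st) = 0.752919
SE(x̄_st) = √0.752919 = 0.867709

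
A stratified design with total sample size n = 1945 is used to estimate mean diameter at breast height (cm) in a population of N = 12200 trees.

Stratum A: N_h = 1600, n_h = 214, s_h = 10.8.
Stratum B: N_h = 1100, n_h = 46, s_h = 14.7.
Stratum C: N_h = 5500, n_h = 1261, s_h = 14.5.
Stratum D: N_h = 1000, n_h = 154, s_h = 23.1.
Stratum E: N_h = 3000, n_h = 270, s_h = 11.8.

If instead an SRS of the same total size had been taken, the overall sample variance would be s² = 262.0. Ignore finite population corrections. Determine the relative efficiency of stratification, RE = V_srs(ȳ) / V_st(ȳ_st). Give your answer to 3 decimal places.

V̂(ȳ_st) = Σ W_h² s_h²/n_h, with W_h = N_h/N and N = 12200:
  stratum A: (1600/12200)²·10.8²/214 = 0.00937463
  stratum B: (1100/12200)²·14.7²/46 = 0.0381894
  stratum C: (5500/12200)²·14.5²/1261 = 0.0338865
  stratum D: (1000/12200)²·23.1²/154 = 0.02328
  stratum E: (3000/12200)²·11.8²/270 = 0.0311834
V_st = 0.135914
V_srs = s²/n = 262.0/1945 = 0.134704
Relative efficiency = V_srs / V_st = 0.134704/0.135914 = 0.9911

RE ≈ 0.991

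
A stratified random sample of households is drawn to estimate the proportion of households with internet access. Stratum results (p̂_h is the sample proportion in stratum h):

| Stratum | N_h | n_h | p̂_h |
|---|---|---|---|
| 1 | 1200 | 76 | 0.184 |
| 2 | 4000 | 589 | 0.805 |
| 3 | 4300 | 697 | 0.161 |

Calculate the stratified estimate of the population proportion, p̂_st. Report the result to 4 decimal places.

p̂_st ≈ 0.4351

N = 9500; stratum weights W_h = N_h/N.
p̂_st = Σ W_h p̂_h = (1200·0.184 + 4000·0.805 + 4300·0.161)/9500 = 0.43506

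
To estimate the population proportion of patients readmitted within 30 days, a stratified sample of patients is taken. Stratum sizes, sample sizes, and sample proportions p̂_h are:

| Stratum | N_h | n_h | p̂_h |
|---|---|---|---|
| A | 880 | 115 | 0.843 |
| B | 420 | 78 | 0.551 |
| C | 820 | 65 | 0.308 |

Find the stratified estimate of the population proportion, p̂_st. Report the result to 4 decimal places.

N = 2120; stratum weights W_h = N_h/N.
p̂_st = Σ W_h p̂_h = (880·0.843 + 420·0.551 + 820·0.308)/2120 = 0.57822

p̂_st ≈ 0.5782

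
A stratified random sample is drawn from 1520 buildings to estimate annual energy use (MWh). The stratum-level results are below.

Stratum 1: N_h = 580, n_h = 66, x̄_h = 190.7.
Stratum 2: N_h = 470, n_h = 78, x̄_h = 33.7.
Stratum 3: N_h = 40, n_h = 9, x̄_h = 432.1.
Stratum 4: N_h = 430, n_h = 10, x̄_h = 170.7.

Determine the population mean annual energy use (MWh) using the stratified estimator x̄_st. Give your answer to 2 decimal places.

x̄_st ≈ 142.85

N = Σ N_h = 1520. Stratum weights W_h = N_h/N.
x̄_st = (580·190.7 + 470·33.7 + 40·432.1 + 430·170.7) / 1520 = 142.8487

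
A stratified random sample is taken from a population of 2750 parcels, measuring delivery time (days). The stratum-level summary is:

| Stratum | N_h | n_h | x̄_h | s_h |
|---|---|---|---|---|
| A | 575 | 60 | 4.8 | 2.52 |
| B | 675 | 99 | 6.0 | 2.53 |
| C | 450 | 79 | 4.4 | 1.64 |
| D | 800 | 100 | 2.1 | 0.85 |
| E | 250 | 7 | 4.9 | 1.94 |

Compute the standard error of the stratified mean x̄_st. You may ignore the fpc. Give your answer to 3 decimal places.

V̂(x̄_st) = Σ W_h² s_h²/n_h, with W_h = N_h/N and N = 2750:
  stratum A: (575/2750)²·2.52²/60 = 0.00462722
  stratum B: (675/2750)²·2.53²/99 = 0.00389536
  stratum C: (450/2750)²·1.64²/79 = 0.000911633
  stratum D: (800/2750)²·0.85²/100 = 0.000611438
  stratum E: (250/2750)²·1.94²/7 = 0.00444345
V̂(x̄_st) = 0.0144891
SE(x̄_st) = √0.0144891 = 0.120371

SE(x̄_st) ≈ 0.120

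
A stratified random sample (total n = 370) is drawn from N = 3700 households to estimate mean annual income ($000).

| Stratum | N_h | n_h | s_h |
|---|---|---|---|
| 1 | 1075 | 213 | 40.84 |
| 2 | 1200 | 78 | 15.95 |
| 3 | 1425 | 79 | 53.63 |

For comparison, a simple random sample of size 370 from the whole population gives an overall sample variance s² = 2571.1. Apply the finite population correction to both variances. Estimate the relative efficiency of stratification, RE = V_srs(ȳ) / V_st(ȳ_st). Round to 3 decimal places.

V̂(ȳ_st) = Σ W_h² (1 − n_h/N_h) s_h²/n_h, with W_h = N_h/N and N = 3700:
  stratum 1: (1075/3700)²·(1 − 213/1075)·40.84²/213 = 0.530035
  stratum 2: (1200/3700)²·(1 − 78/1200)·15.95²/78 = 0.320773
  stratum 3: (1425/3700)²·(1 − 79/1425)·53.63²/79 = 5.10088
V_st = 5.95169
V_srs = (1 − 370/3700)·2571.1/370 = 6.25403
Relative efficiency = V_srs / V_st = 6.25403/5.95169 = 1.0508

RE ≈ 1.051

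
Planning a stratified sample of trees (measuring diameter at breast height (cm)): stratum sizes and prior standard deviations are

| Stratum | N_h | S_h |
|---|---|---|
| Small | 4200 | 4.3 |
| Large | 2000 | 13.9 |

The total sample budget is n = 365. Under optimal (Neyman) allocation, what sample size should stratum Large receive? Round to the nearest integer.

221

Neyman allocation: n_h = n · N_h S_h / Σ N_i S_i, with n = 365.
  stratum Small: N_h·S_h = 4200·4.3 = 18060.00
  stratum Large: N_h·S_h = 2000·13.9 = 27800.00
Σ N_h S_h = 45860.00
n for stratum Large = 365·27800.00/45860.00 = 221.260 → 221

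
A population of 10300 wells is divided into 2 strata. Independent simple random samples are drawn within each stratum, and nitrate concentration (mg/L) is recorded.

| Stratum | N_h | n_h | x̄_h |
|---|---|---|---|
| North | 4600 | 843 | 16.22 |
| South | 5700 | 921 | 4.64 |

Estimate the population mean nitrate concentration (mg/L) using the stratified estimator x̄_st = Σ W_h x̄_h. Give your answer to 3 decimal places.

x̄_st ≈ 9.812

N = Σ N_h = 10300. Stratum weights W_h = N_h/N.
x̄_st = (4600·16.22 + 5700·4.64) / 10300 = 9.81165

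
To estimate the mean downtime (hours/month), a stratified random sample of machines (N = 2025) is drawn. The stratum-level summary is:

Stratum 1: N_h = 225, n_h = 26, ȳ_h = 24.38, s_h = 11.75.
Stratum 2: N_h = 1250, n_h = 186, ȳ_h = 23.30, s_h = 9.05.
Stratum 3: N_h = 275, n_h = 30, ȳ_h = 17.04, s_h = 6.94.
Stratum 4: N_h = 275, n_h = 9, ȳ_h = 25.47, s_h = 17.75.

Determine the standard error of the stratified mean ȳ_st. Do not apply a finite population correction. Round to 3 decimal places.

V̂(ȳ_st) = Σ W_h² s_h²/n_h, with W_h = N_h/N and N = 2025:
  stratum 1: (225/2025)²·11.75²/26 = 0.0655567
  stratum 2: (1250/2025)²·9.05²/186 = 0.167785
  stratum 3: (275/2025)²·6.94²/30 = 0.0296083
  stratum 4: (275/2025)²·17.75²/9 = 0.645609
V̂(ȳ_st) = 0.908559
SE(ȳ_st) = √0.908559 = 0.953184

SE(ȳ_st) ≈ 0.953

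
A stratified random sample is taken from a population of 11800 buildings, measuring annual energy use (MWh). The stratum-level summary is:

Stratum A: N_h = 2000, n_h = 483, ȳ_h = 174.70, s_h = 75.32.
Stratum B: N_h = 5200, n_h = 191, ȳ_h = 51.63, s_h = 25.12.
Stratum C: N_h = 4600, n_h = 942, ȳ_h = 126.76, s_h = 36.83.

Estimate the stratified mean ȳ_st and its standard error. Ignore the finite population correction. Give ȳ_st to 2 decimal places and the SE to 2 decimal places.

ȳ_st = Σ W_h ȳ_h = (2000·174.70 + 5200·51.63 + 4600·126.76)/11800 = 101.77729
V̂(ȳ_st) = Σ W_h² s_h²/n_h, with W_h = N_h/N and N = 11800:
  stratum A: (2000/11800)²·75.32²/483 = 0.337419
  stratum B: (5200/11800)²·25.12²/191 = 0.641577
  stratum C: (4600/11800)²·36.83²/942 = 0.218829
V̂(ȳ_st) = 1.19782
SE(ȳ_st) = √1.19782 = 1.09445

ȳ_st ≈ 101.78, SE ≈ 1.09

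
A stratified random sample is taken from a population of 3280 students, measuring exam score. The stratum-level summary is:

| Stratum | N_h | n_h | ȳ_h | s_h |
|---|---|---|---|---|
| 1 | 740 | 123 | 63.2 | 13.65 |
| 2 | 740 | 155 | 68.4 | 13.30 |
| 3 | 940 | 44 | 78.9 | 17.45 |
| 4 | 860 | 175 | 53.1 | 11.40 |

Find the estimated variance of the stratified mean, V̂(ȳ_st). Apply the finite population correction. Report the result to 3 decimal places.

V̂(ȳ_st) ≈ 0.693

V̂(ȳ_st) = Σ W_h² (1 − n_h/N_h) s_h²/n_h, with W_h = N_h/N and N = 3280:
  stratum 1: (740/3280)²·(1 − 123/740)·13.65²/123 = 0.0642879
  stratum 2: (740/3280)²·(1 − 155/740)·13.30²/155 = 0.045921
  stratum 3: (940/3280)²·(1 − 44/940)·17.45²/44 = 0.541784
  stratum 4: (860/3280)²·(1 − 175/860)·11.40²/175 = 0.0406643
V̂(ȳ_st) = 0.692657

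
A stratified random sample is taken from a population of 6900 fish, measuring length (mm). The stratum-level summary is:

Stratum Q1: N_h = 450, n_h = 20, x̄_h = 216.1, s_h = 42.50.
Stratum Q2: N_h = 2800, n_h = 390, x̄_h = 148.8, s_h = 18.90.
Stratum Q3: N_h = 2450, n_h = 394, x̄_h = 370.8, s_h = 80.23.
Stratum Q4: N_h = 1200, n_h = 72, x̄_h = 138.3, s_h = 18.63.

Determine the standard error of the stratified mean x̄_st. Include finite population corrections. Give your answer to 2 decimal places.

SE(x̄_st) ≈ 1.54

V̂(x̄_st) = Σ W_h² (1 − n_h/N_h) s_h²/n_h, with W_h = N_h/N and N = 6900:
  stratum Q1: (450/6900)²·(1 − 20/450)·42.50²/20 = 0.367055
  stratum Q2: (2800/6900)²·(1 − 390/2800)·18.90²/390 = 0.129818
  stratum Q3: (2450/6900)²·(1 − 394/2450)·80.23²/394 = 1.7285
  stratum Q4: (1200/6900)²·(1 − 72/1200)·18.63²/72 = 0.137052
V̂(x̄_st) = 2.36242
SE(x̄_st) = √2.36242 = 1.53702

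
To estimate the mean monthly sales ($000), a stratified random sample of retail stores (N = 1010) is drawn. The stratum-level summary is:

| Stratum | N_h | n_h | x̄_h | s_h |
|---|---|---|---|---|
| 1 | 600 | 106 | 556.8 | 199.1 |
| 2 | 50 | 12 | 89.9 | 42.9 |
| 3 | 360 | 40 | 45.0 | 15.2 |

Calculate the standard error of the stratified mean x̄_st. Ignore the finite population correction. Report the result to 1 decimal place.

SE(x̄_st) ≈ 11.5

V̂(x̄_st) = Σ W_h² s_h²/n_h, with W_h = N_h/N and N = 1010:
  stratum 1: (600/1010)²·199.1²/106 = 131.976
  stratum 2: (50/1010)²·42.9²/12 = 0.375864
  stratum 3: (360/1010)²·15.2²/40 = 0.73382
V̂(x̄_st) = 133.086
SE(x̄_st) = √133.086 = 11.5363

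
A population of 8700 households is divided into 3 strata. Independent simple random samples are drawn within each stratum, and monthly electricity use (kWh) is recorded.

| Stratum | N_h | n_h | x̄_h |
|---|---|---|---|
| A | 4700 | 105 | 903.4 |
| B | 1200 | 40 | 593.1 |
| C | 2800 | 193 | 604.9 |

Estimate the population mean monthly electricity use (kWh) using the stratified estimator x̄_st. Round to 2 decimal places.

x̄_st ≈ 764.53

N = Σ N_h = 8700. Stratum weights W_h = N_h/N.
x̄_st = (4700·903.4 + 1200·593.1 + 2800·604.9) / 8700 = 764.5310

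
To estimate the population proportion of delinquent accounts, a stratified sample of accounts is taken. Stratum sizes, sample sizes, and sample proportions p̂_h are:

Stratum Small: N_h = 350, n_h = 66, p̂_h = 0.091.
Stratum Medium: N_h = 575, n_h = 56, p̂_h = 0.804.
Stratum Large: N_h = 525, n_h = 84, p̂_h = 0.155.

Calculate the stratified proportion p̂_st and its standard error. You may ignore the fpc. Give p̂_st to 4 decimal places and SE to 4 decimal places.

p̂_st ≈ 0.3969, SE ≈ 0.0270

N = 1450; stratum weights W_h = N_h/N.
p̂_st = Σ W_h p̂_h = (350·0.091 + 575·0.804 + 525·0.155)/1450 = 0.39691
V̂(p̂_st) = Σ W_h² p̂_h(1−p̂_h)/(n_h−1):
  stratum Small: (350/1450)²·0.091·0.909/65 = 7.41467e-05
  stratum Medium: (575/1450)²·0.804·0.196/55 = 0.000450556
  stratum Large: (525/1450)²·0.155·0.845/83 = 0.000206868
V̂(p̂_st) = 0.000731571; SE = √V̂ = 0.0270476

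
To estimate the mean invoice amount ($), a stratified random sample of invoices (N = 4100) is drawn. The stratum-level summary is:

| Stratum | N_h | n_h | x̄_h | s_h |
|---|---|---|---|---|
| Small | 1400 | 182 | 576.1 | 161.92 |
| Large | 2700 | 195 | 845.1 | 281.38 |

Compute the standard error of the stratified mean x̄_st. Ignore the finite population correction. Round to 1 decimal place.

SE(x̄_st) ≈ 13.9

V̂(x̄_st) = Σ W_h² s_h²/n_h, with W_h = N_h/N and N = 4100:
  stratum Small: (1400/4100)²·161.92²/182 = 16.7965
  stratum Large: (2700/4100)²·281.38²/195 = 176.081
V̂(x̄_st) = 192.877
SE(x̄_st) = √192.877 = 13.888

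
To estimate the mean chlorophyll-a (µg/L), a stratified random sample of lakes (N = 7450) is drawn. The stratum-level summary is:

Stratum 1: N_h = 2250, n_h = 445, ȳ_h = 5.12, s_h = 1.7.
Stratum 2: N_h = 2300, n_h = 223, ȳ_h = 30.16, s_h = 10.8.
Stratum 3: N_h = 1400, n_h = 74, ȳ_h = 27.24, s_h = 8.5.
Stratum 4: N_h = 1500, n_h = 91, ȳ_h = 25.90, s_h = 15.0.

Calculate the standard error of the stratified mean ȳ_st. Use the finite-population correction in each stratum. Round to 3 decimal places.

V̂(ȳ_st) = Σ W_h² (1 − n_h/N_h) s_h²/n_h, with W_h = N_h/N and N = 7450:
  stratum 1: (2250/7450)²·(1 − 445/2250)·1.7²/445 = 0.000475209
  stratum 2: (2300/7450)²·(1 − 223/2300)·10.8²/223 = 0.0450189
  stratum 3: (1400/7450)²·(1 − 74/1400)·8.5²/74 = 0.0326562
  stratum 4: (1500/7450)²·(1 − 91/1500)·15.0²/91 = 0.0941523
V̂(ȳ_st) = 0.172303
SE(ȳ_st) = √0.172303 = 0.415093

SE(ȳ_st) ≈ 0.415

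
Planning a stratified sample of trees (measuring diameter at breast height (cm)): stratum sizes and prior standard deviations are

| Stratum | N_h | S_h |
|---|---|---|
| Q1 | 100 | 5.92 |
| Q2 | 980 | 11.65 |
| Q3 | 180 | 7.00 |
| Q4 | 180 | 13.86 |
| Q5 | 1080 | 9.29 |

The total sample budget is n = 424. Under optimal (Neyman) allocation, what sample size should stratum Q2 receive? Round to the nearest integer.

188

Neyman allocation: n_h = n · N_h S_h / Σ N_i S_i, with n = 424.
  stratum Q1: N_h·S_h = 100·5.92 = 592.00
  stratum Q2: N_h·S_h = 980·11.65 = 11417.00
  stratum Q3: N_h·S_h = 180·7.00 = 1260.00
  stratum Q4: N_h·S_h = 180·13.86 = 2494.80
  stratum Q5: N_h·S_h = 1080·9.29 = 10033.20
Σ N_h S_h = 25797.00
n for stratum Q2 = 424·11417.00/25797.00 = 187.650 → 188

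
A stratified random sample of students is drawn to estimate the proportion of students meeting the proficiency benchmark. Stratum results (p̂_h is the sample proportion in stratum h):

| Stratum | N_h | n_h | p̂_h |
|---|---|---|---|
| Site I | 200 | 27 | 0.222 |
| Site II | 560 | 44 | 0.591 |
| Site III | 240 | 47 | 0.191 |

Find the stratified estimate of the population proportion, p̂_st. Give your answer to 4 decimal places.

p̂_st ≈ 0.4212

N = 1000; stratum weights W_h = N_h/N.
p̂_st = Σ W_h p̂_h = (200·0.222 + 560·0.591 + 240·0.191)/1000 = 0.42120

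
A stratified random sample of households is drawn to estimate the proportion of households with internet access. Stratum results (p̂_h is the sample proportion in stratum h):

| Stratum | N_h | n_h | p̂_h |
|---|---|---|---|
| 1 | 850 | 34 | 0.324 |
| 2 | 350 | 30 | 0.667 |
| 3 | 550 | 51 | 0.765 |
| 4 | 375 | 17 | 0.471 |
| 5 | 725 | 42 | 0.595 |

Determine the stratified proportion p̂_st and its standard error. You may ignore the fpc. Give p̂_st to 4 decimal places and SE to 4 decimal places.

N = 2850; stratum weights W_h = N_h/N.
p̂_st = Σ W_h p̂_h = (850·0.324 + 350·0.667 + 550·0.765 + 375·0.471 + 725·0.595)/2850 = 0.53951
V̂(p̂_st) = Σ W_h² p̂_h(1−p̂_h)/(n_h−1):
  stratum 1: (850/2850)²·0.324·0.676/33 = 0.000590372
  stratum 2: (350/2850)²·0.667·0.333/29 = 0.00011551
  stratum 3: (550/2850)²·0.765·0.235/50 = 0.000133904
  stratum 4: (375/2850)²·0.471·0.529/16 = 0.000269606
  stratum 5: (725/2850)²·0.595·0.405/41 = 0.000380342
V̂(p̂_st) = 0.00148973; SE = √V̂ = 0.0385971

p̂_st ≈ 0.5395, SE ≈ 0.0386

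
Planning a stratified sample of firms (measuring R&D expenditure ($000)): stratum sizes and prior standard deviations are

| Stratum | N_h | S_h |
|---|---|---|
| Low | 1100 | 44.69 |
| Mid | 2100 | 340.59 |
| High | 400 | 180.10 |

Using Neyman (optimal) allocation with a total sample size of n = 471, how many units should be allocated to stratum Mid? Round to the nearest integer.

403

Neyman allocation: n_h = n · N_h S_h / Σ N_i S_i, with n = 471.
  stratum Low: N_h·S_h = 1100·44.69 = 49159.00
  stratum Mid: N_h·S_h = 2100·340.59 = 715239.00
  stratum High: N_h·S_h = 400·180.10 = 72040.00
Σ N_h S_h = 836438.00
n for stratum Mid = 471·715239.00/836438.00 = 402.753 → 403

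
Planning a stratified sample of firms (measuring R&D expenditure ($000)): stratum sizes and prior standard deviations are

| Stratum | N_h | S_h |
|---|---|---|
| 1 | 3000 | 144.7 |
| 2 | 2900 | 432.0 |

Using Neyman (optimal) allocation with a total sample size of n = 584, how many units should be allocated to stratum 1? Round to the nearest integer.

150

Neyman allocation: n_h = n · N_h S_h / Σ N_i S_i, with n = 584.
  stratum 1: N_h·S_h = 3000·144.7 = 434100.00
  stratum 2: N_h·S_h = 2900·432.0 = 1252800.00
Σ N_h S_h = 1686900.00
n for stratum 1 = 584·434100.00/1686900.00 = 150.284 → 150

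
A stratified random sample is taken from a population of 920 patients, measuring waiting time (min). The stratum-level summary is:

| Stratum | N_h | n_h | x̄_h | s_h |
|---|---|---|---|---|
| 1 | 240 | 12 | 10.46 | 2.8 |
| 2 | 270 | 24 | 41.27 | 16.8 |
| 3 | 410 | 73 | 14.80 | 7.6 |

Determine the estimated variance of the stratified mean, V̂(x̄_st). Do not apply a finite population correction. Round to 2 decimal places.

V̂(x̄_st) = Σ W_h² s_h²/n_h, with W_h = N_h/N and N = 920:
  stratum 1: (240/920)²·2.8²/12 = 0.0444612
  stratum 2: (270/920)²·16.8²/24 = 1.01288
  stratum 3: (410/920)²·7.6²/73 = 0.157143
V̂(x̄_st) = 1.21449

V̂(x̄_st) ≈ 1.21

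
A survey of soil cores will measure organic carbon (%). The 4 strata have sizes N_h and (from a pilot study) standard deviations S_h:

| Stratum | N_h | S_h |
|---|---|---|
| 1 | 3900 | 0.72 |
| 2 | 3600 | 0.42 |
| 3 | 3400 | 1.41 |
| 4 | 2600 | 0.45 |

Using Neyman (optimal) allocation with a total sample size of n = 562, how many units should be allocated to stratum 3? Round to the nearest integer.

262

Neyman allocation: n_h = n · N_h S_h / Σ N_i S_i, with n = 562.
  stratum 1: N_h·S_h = 3900·0.72 = 2808.00
  stratum 2: N_h·S_h = 3600·0.42 = 1512.00
  stratum 3: N_h·S_h = 3400·1.41 = 4794.00
  stratum 4: N_h·S_h = 2600·0.45 = 1170.00
Σ N_h S_h = 10284.00
n for stratum 3 = 562·4794.00/10284.00 = 261.982 → 262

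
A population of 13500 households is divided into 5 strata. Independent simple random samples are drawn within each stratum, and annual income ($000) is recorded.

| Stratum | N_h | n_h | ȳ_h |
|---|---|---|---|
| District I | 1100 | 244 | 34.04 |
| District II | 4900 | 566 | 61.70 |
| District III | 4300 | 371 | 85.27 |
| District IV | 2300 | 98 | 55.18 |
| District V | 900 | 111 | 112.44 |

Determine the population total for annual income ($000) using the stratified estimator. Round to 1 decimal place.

τ̂_st = Σ N_h ȳ_h = 1100·34.04 + 4900·61.70 + 4300·85.27 + 2300·55.18 + 900·112.44 = 934545.0

τ̂_st ≈ 934545.0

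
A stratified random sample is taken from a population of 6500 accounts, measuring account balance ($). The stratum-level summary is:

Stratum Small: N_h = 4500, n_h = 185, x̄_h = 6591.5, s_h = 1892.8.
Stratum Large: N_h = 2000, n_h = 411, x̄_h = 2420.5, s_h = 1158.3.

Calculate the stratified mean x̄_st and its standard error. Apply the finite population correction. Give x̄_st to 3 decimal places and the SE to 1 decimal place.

x̄_st = Σ W_h x̄_h = (4500·6591.5 + 2000·2420.5)/6500 = 5308.11538
V̂(x̄_st) = Σ W_h² (1 − n_h/N_h) s_h²/n_h, with W_h = N_h/N and N = 6500:
  stratum Small: (4500/6500)²·(1 − 185/4500)·1892.8²/185 = 8900.29
  stratum Large: (2000/6500)²·(1 − 411/2000)·1158.3²/411 = 245.543
V̂(x̄_st) = 9145.84
SE(x̄_st) = √9145.84 = 95.6339

x̄_st ≈ 5308.115, SE ≈ 95.6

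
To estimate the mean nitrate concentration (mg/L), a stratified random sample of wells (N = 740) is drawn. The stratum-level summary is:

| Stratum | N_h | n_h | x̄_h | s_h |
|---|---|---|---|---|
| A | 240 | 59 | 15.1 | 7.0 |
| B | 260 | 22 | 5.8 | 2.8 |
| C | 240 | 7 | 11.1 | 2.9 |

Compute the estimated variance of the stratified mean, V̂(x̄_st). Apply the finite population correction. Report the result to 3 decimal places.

V̂(x̄_st) ≈ 0.229

V̂(x̄_st) = Σ W_h² (1 − n_h/N_h) s_h²/n_h, with W_h = N_h/N and N = 740:
  stratum A: (240/740)²·(1 − 59/240)·7.0²/59 = 0.0658826
  stratum B: (260/740)²·(1 − 22/260)·2.8²/22 = 0.0402699
  stratum C: (240/740)²·(1 − 7/240)·2.9²/7 = 0.122688
V̂(x̄_st) = 0.22884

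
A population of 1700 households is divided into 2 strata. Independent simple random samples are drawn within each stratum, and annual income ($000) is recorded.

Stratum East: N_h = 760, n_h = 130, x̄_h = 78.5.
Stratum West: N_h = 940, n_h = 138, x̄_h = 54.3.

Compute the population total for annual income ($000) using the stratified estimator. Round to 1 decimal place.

τ̂_st ≈ 110702.0

τ̂_st = Σ N_h x̄_h = 760·78.5 + 940·54.3 = 110702.0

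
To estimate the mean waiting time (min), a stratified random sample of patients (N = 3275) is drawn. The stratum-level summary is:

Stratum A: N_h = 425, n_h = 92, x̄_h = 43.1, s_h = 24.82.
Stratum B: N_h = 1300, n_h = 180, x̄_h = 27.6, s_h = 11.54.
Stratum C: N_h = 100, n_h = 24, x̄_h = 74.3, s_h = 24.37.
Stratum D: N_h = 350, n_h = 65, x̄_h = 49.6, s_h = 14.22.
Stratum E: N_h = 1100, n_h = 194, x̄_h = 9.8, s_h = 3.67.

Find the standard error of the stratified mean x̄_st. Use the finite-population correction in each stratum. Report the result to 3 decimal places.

V̂(x̄_st) = Σ W_h² (1 − n_h/N_h) s_h²/n_h, with W_h = N_h/N and N = 3275:
  stratum A: (425/3275)²·(1 − 92/425)·24.82²/92 = 0.088354
  stratum B: (1300/3275)²·(1 − 180/1300)·11.54²/180 = 0.100433
  stratum C: (100/3275)²·(1 − 24/100)·24.37²/24 = 0.0175344
  stratum D: (350/3275)²·(1 − 65/350)·14.22²/65 = 0.0289318
  stratum E: (1100/3275)²·(1 − 194/1100)·3.67²/194 = 0.00645102
V̂(x̄_st) = 0.241705
SE(x̄_st) = √0.241705 = 0.491635

SE(x̄_st) ≈ 0.492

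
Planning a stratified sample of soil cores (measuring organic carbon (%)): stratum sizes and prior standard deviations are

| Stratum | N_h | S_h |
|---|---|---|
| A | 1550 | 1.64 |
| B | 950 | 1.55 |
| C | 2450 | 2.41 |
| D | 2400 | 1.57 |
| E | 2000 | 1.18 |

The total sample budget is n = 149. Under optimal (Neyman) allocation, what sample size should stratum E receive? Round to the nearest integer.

22

Neyman allocation: n_h = n · N_h S_h / Σ N_i S_i, with n = 149.
  stratum A: N_h·S_h = 1550·1.64 = 2542.00
  stratum B: N_h·S_h = 950·1.55 = 1472.50
  stratum C: N_h·S_h = 2450·2.41 = 5904.50
  stratum D: N_h·S_h = 2400·1.57 = 3768.00
  stratum E: N_h·S_h = 2000·1.18 = 2360.00
Σ N_h S_h = 16047.00
n for stratum E = 149·2360.00/16047.00 = 21.913 → 22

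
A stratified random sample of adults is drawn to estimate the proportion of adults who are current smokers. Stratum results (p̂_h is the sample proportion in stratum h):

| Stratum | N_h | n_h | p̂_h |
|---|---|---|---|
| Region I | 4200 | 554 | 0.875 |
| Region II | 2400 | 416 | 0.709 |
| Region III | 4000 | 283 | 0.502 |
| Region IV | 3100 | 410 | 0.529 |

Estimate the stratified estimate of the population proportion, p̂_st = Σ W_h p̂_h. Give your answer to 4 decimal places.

p̂_st ≈ 0.6587

N = 13700; stratum weights W_h = N_h/N.
p̂_st = Σ W_h p̂_h = (4200·0.875 + 2400·0.709 + 4000·0.502 + 3100·0.529)/13700 = 0.65872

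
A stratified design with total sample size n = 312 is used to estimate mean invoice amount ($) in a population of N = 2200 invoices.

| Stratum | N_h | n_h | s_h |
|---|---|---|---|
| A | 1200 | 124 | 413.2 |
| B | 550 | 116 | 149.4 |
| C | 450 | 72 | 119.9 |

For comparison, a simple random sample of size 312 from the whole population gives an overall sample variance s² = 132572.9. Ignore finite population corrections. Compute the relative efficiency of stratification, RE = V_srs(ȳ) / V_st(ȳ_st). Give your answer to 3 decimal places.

RE ≈ 0.988

V̂(ȳ_st) = Σ W_h² s_h²/n_h, with W_h = N_h/N and N = 2200:
  stratum A: (1200/2200)²·413.2²/124 = 409.653
  stratum B: (550/2200)²·149.4²/116 = 12.0261
  stratum C: (450/2200)²·119.9²/72 = 8.35383
V_st = 430.033
V_srs = s²/n = 132572.9/312 = 424.913
Relative efficiency = V_srs / V_st = 424.913/430.033 = 0.9881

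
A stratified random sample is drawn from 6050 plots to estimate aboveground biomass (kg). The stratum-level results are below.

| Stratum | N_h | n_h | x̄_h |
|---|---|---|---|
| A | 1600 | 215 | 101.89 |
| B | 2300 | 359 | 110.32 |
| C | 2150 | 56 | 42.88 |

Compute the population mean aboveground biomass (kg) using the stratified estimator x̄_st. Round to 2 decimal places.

x̄_st ≈ 84.12

N = Σ N_h = 6050. Stratum weights W_h = N_h/N.
x̄_st = (1600·101.89 + 2300·110.32 + 2150·42.88) / 6050 = 84.1243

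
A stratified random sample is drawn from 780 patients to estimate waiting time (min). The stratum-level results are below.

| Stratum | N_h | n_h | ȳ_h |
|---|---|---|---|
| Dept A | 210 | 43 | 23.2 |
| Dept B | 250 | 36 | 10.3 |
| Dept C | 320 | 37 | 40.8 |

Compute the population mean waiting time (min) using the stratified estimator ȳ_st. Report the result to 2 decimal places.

ȳ_st ≈ 26.29

N = Σ N_h = 780. Stratum weights W_h = N_h/N.
ȳ_st = (210·23.2 + 250·10.3 + 320·40.8) / 780 = 26.2859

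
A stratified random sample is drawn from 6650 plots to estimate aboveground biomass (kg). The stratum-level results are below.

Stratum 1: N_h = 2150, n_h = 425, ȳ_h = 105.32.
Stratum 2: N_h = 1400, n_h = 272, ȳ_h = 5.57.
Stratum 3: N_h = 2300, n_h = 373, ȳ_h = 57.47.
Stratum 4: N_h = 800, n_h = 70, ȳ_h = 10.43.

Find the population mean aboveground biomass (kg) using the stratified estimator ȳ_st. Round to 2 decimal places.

N = Σ N_h = 6650. Stratum weights W_h = N_h/N.
ȳ_st = (2150·105.32 + 1400·5.57 + 2300·57.47 + 800·10.43) / 6650 = 56.3550

ȳ_st ≈ 56.36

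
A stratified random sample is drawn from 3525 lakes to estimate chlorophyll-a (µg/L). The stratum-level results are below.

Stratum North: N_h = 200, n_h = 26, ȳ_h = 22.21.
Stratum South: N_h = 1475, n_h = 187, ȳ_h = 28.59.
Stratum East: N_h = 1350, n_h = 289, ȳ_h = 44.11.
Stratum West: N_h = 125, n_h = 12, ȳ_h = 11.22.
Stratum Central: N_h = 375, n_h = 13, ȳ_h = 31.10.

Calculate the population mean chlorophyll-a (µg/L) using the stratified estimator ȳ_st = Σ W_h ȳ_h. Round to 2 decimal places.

ȳ_st ≈ 33.82

N = Σ N_h = 3525. Stratum weights W_h = N_h/N.
ȳ_st = (200·22.21 + 1475·28.59 + 1350·44.11 + 125·11.22 + 375·31.10) / 3525 = 33.8229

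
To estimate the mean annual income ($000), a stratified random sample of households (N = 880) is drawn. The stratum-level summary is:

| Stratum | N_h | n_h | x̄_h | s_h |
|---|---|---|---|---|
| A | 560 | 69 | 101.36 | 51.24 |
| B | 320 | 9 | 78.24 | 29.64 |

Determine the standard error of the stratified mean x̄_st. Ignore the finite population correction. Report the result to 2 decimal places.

V̂(x̄_st) = Σ W_h² s_h²/n_h, with W_h = N_h/N and N = 880:
  stratum A: (560/880)²·51.24²/69 = 15.4092
  stratum B: (320/880)²·29.64²/9 = 12.9077
V̂(x̄_st) = 28.3169
SE(x̄_st) = √28.3169 = 5.32136

SE(x̄_st) ≈ 5.32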